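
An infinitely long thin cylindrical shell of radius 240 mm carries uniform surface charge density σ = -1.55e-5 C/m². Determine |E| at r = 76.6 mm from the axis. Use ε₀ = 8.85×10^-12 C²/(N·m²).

Take a coaxial cylindrical Gaussian surface of radius r = 76.6 mm and length L (r < 240 mm, inside the shell).
No charge is enclosed, so Gauss's law gives E·2πrL = 0 ⇒ E = 0.

E = 0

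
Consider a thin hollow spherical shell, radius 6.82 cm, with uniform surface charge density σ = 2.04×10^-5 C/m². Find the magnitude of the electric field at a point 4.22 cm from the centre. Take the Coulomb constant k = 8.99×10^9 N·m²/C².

E = 0

Use a concentric Gaussian sphere at r = 4.22 cm (inside the shell, r < 6.82 cm).
All the charge is outside the Gaussian surface: Q_enc = 0, hence E = 0 everywhere inside the shell.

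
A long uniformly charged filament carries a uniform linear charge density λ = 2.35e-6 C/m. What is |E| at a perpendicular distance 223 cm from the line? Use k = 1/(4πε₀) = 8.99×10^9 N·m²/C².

Choose a coaxial cylinder of radius r = 223 cm (arbitrary length L) as the Gaussian surface.
Q_enc = λL, so λ_enc = 2.35×10^-6 C/m.
Applying ∮E·dA = Q_enc/ε₀ with the end caps contributing no flux:
E = 2k|λ_enc|/r = 2(8.99×10^9)(2.35×10^-6)/(2.23) = 1.89e4 N/C.

E ≈ 1.89e4 N/C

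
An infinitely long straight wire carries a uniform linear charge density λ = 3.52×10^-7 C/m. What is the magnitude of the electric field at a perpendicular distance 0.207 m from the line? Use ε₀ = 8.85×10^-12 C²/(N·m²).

Choose a coaxial cylinder of radius r = 0.207 m (arbitrary length L) as the Gaussian surface.
Q_enc = λL, so λ_enc = 3.52e-7 C/m.
Since E is radial and uniform over the curved surface, Φ = E·2πrL = Q_enc/ε₀ = λ_enc L/ε₀.
E = |λ_enc|/(2πε₀r) = (3.52×10^-7)/(2π·8.85×10^-12·0.207) = 3.06×10^4 N/C.

|E| = 3.06×10^4 V/m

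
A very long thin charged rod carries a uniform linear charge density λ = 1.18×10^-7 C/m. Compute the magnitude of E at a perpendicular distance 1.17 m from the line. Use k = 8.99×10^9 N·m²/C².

1.81e3 V/m

By cylindrical symmetry E is radial; use a coaxial Gaussian cylinder of radius 1.17 m and length L.
Q_enc = λL, so λ_enc = 1.18×10^-7 C/m.
Applying ∮E·dA = Q_enc/ε₀ with the end caps contributing no flux:
E = 2k|λ_enc|/r = 2(8.99×10^9)(1.18×10^-7)/(1.17) = 1.81×10^3 N/C.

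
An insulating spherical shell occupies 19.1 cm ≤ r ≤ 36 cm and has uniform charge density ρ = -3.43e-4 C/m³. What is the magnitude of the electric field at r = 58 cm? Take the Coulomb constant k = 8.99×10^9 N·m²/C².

Use a concentric Gaussian sphere at r = 58 cm (r > 36 cm, enclosing the whole shell).
Q_enc = ρ·(4π/3)(b³ − a³) = (-3.43×10^-4)·(4π/3)·((0.36)³ − (0.191)³) = -5.702×10^-5 C.
Since E is radial and uniform over the Gaussian sphere, Φ = E·4πr² = Q_enc/ε₀.
E = k|Q_enc|/r² = (8.99×10^9)(5.702e-5)/(0.58)² = 1.52×10^6 N/C.

E ≈ 1.52×10^6 V/m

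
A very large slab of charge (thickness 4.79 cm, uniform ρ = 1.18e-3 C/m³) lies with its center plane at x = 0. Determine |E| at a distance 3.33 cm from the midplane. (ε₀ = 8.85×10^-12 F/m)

3.19×10^6 V/m

The point |x| = 3.33 cm lies outside the slab (half-thickness 0.02395 m). A symmetric pillbox spanning the full slab encloses Q_enc = ρ·d·A.
Flux = 2EA ⇒ E = |ρ|d/(2ε₀), independent of distance outside.
E = (1.18e-3)(0.0479)/(2·8.85×10^-12) = 3.19e6 N/C.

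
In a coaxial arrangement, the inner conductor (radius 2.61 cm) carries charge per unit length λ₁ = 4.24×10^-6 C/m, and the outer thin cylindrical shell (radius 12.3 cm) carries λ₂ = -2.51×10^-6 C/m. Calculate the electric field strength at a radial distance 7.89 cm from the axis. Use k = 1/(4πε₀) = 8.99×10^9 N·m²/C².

9.66×10^5 N/C

Take a coaxial cylindrical Gaussian surface of radius r = 7.89 cm and length L (between the conductors, 2.61 cm < r < 12.3 cm).
The shell at 12.3 cm lies outside the Gaussian surface, so λ_enc = λ₁ = 4.24×10^-6 C/m.
Applying ∮E·dA = Q_enc/ε₀ with the end caps contributing no flux:
E = 2k|λ_enc|/r = 2(8.99×10^9)(4.24×10^-6)/(0.0789) = 9.66×10^5 N/C.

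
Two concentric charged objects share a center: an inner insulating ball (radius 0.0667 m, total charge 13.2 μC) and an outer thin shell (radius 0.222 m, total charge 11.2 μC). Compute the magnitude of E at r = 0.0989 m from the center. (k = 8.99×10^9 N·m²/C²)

By spherical symmetry E is radial; choose a Gaussian sphere of radius r = 0.0989 m (between the bodies, 0.0667 m < r < 0.222 m).
The shell at 0.222 m lies outside the Gaussian surface, so Q_enc = 13.2 μC = 1.32×10^-5 C.
By Gauss's law, ∮E·dA = E·4πr² = Q_enc/ε₀.
E = k|Q_enc|/r² = (8.99×10^9)(1.32×10^-5)/(0.0989)² = 1.21×10^7 N/C.

1.21×10^7 N/C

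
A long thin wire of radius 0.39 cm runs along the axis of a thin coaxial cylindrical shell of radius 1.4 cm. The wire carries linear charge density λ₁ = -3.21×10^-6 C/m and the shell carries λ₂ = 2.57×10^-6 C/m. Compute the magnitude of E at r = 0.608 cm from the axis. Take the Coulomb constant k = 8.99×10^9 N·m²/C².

9.49×10^6 N/C

Coaxial Gaussian cylinder, radius r = 0.608 cm, length L (between the conductors, 0.39 cm < r < 1.4 cm).
The shell at 1.4 cm lies outside the Gaussian surface, so λ_enc = λ₁ = -3.21e-6 C/m.
Gauss's law: E·2πrL = λ_enc L/ε₀.
E = 2k|λ_enc|/r = 2(8.99×10^9)(3.21×10^-6)/(0.00608) = 9.49×10^6 N/C.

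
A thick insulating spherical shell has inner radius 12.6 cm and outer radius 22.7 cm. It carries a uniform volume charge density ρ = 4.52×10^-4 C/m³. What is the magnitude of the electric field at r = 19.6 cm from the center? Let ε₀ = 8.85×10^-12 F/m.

By spherical symmetry E is radial; choose a Gaussian sphere of radius r = 19.6 cm (within the shell material, 12.6 cm < r < 22.7 cm).
Only the shell between 12.6 cm and r is enclosed: Q_enc = ρ·(4π/3)(r³ − a³) = (4.52×10^-4)·(4π/3)·((0.196)³ − (0.126)³) = 1.047×10^-5 C.
Gauss's law: E·4πr² = Q_enc/ε₀.
E = |Q_enc|/(4πε₀r²) = (1.047×10^-5)/(4π·8.85×10^-12·(0.196)²) = 2.45e6 N/C.

2.45×10^6 V/m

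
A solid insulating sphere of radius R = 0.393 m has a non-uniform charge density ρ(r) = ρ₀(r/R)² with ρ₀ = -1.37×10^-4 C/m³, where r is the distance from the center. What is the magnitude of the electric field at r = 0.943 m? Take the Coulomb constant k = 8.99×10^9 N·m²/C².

|E| ≈ 2.11×10^5 N/C

Take a concentric spherical Gaussian surface of radius r = 0.943 m (r > R, all charge enclosed).
Q_enc = 4π ∫₀^R ρ₀(r'/R)^2 r'² dr' = 4πρ₀R³/5 = -2.09×10^-5 C.
Since E is radial and uniform over the Gaussian sphere, Φ = E·4πr² = Q_enc/ε₀.
E = k|Q_enc|/r² = (8.99×10^9)(2.09e-5)/(0.943)² = 2.11×10^5 N/C.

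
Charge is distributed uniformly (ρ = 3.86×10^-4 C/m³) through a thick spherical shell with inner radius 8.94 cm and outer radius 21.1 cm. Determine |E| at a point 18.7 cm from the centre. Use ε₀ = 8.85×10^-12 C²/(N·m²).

By spherical symmetry E is radial; choose a Gaussian sphere of radius r = 18.7 cm (within the shell material, 8.94 cm < r < 21.1 cm).
Enclosed charge is the volume from a to r: Q_enc = (4π/3)ρ(r³ − a³) = 9.418×10^-6 C.
Gauss's law: E·4πr² = Q_enc/ε₀.
E = |Q_enc|/(4πε₀r²) = (9.418×10^-6)/(4π·8.85×10^-12·(0.187)²) = 2.42×10^6 N/C.

E ≈ 2.42×10^6 V/m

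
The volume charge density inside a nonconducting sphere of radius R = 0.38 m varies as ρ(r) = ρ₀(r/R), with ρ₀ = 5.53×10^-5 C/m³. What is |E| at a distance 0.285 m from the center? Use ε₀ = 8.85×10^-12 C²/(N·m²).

|E| ≈ 3.34×10^5 V/m

By spherical symmetry E is radial; choose a Gaussian sphere of radius r = 0.285 m (r < R).
Integrate the density: Q_enc = 4π ∫₀^r ρ₀(r'/R)^1 r'² dr' = 4πρ₀ r^4/(4·R) = 3.016e-6 C.
By Gauss's law, ∮E·dA = E·4πr² = Q_enc/ε₀.
E = |Q_enc|/(4πε₀r²) = (3.016×10^-6)/(4π·8.85×10^-12·(0.285)²) = 3.34×10^5 N/C.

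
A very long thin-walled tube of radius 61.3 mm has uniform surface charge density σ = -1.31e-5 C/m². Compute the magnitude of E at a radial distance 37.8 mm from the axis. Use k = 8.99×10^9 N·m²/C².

Take a coaxial cylindrical Gaussian surface of radius r = 37.8 mm and length L (r < 61.3 mm, inside the shell).
No charge is enclosed, so Gauss's law gives E·2πrL = 0 ⇒ E = 0.

|E| = 0 N/C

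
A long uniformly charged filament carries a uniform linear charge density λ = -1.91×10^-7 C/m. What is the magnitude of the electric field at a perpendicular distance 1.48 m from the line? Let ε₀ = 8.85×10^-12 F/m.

Take a coaxial cylindrical Gaussian surface of radius r = 1.48 m and length L.
Q_enc = λL, so λ_enc = -1.91e-7 C/m.
Applying ∮E·dA = Q_enc/ε₀ with the end caps contributing no flux:
E = |λ_enc|/(2πε₀r) = (1.91×10^-7)/(2π·8.85×10^-12·1.48) = 2.32×10^3 N/C.

|E| ≈ 2.32×10^3 V/m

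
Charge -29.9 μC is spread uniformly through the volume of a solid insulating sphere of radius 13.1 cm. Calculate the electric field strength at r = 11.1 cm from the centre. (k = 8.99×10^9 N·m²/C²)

|E| ≈ 1.33e7 N/C

Use a concentric Gaussian sphere at r = 11.1 cm (r < R).
Only the charge within r is enclosed: Q_enc = Q·(r/R)³ = (-29.9 μC)·(11.1 cm/13.1 cm)³ = -1.819×10^-5 C.
Since E is radial and uniform over the Gaussian sphere, Φ = E·4πr² = Q_enc/ε₀.
E = k|Q_enc|/r² = (8.99×10^9)(1.819×10^-5)/(0.111)² = 1.33e7 N/C.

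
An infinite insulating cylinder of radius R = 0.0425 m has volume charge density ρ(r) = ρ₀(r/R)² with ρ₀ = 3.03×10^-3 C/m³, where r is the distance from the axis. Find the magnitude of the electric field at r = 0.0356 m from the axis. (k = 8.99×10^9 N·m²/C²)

Coaxial Gaussian cylinder, radius r = 0.0356 m, length L (r < R).
Integrating ρ over the cross-section to radius r: λ_enc = (2πρ₀/R²) ∫₀^r r'^3 dr' = 2πρ₀ r^4/(4·R²) = 4.232e-6 C/m.
Gauss's law: E·2πrL = λ_enc L/ε₀.
E = 2k|λ_enc|/r = 2(8.99×10^9)(4.232e-6)/(0.0356) = 2.14e6 N/C.

|E| ≈ 2.14e6 V/m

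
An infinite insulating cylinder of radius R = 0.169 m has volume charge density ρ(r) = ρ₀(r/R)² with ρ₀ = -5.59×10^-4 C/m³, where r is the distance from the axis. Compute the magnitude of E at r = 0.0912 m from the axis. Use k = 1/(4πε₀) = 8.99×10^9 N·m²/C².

4.19×10^5 N/C

Take a coaxial cylindrical Gaussian surface of radius r = 0.0912 m and length L (r < R).
Integrating ρ over the cross-section to radius r: λ_enc = (2πρ₀/R²) ∫₀^r r'^3 dr' = 2πρ₀ r^4/(4·R²) = -2.127×10^-6 C/m.
Applying ∮E·dA = Q_enc/ε₀ with the end caps contributing no flux:
E = 2k|λ_enc|/r = 2(8.99×10^9)(2.127×10^-6)/(0.0912) = 4.19×10^5 N/C.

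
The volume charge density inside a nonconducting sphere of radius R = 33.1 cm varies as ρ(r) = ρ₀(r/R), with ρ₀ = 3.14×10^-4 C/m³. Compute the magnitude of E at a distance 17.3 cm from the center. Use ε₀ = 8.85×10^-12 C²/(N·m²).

|E| ≈ 8.02×10^5 V/m

Use a concentric Gaussian sphere at r = 17.3 cm (r < R).
Integrate the density: Q_enc = 4π ∫₀^r ρ₀(r'/R)^1 r'² dr' = 4πρ₀ r^4/(4·R) = 2.67e-6 C.
Applying ∮E·dA = Q_enc/ε₀ with Φ = E(4πr²):
E = |Q_enc|/(4πε₀r²) = (2.67e-6)/(4π·8.85×10^-12·(0.173)²) = 8.02×10^5 N/C.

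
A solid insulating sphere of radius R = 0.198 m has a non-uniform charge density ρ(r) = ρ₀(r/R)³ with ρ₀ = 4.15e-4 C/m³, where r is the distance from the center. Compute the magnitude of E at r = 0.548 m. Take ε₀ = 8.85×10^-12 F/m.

Take a concentric spherical Gaussian surface of radius r = 0.548 m (r > R, all charge enclosed).
Q_enc = 4π ∫₀^R ρ₀(r'/R)^3 r'² dr' = 4πρ₀R³/6 = 6.747×10^-6 C.
By Gauss's law, ∮E·dA = E·4πr² = Q_enc/ε₀.
E = |Q_enc|/(4πε₀r²) = (6.747×10^-6)/(4π·8.85×10^-12·(0.548)²) = 2.02e5 N/C.

E ≈ 2.02×10^5 N/C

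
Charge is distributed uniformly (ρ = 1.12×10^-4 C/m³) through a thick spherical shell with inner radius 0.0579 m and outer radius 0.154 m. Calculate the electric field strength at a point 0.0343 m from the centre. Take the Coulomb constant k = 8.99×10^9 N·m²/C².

Take a concentric spherical Gaussian surface of radius r = 0.0343 m (r < 0.0579 m, inside the empty cavity).
No charge is enclosed, so by Gauss's law E·4πr² = 0 ⇒ E = 0.

E = 0 (no enclosed charge)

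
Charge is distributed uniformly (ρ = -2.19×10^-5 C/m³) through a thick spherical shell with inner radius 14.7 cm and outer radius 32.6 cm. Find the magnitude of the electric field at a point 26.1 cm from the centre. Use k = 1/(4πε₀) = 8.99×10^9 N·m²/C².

E ≈ 1.77×10^5 N/C

Symmetry ⇒ E = E(r) r̂. Gaussian sphere of radius r = 26.1 cm (within the shell material, 14.7 cm < r < 32.6 cm).
Only the shell between 14.7 cm and r is enclosed: Q_enc = ρ·(4π/3)(r³ − a³) = (-2.19×10^-5)·(4π/3)·((0.261)³ − (0.147)³) = -1.34e-6 C.
Since E is radial and uniform over the Gaussian sphere, Φ = E·4πr² = Q_enc/ε₀.
E = k|Q_enc|/r² = (8.99×10^9)(1.34×10^-6)/(0.261)² = 1.77×10^5 N/C.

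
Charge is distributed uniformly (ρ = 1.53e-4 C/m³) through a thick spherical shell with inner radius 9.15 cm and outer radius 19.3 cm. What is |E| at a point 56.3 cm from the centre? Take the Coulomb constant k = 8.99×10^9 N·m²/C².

Use a concentric Gaussian sphere at r = 56.3 cm (r > 19.3 cm, enclosing the whole shell).
Q_enc = ρ·(4π/3)(b³ − a³) = (1.53×10^-4)·(4π/3)·((0.193)³ − (0.0915)³) = 4.116×10^-6 C.
Applying ∮E·dA = Q_enc/ε₀ with Φ = E(4πr²):
E = k|Q_enc|/r² = (8.99×10^9)(4.116×10^-6)/(0.563)² = 1.17×10^5 N/C.

E ≈ 1.17×10^5 V/m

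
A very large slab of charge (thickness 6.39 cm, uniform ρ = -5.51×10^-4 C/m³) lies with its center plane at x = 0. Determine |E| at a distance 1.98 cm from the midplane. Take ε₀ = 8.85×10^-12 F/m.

|E| = 1.23×10^6 N/C

By symmetry E is perpendicular to the slab. A Gaussian pillbox from −1.98 cm to +1.98 cm (face area A) lies entirely within the slab.
Q_enc = ρ·(2x)·A and flux = 2EA, so 2EA = 2ρxA/ε₀ ⇒ E = |ρ|x/ε₀.
E = (5.51e-4)(0.0198)/(8.85×10^-12) = 1.23×10^6 N/C.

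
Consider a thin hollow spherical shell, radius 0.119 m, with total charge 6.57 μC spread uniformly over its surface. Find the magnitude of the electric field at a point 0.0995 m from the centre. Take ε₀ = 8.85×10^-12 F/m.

Symmetry ⇒ E = E(r) r̂. Gaussian sphere of radius r = 0.0995 m (inside the shell, r < 0.119 m).
No charge lies within this surface, so Q_enc = 0 and Gauss's law gives E·4πr² = 0 ⇒ E = 0.

E = 0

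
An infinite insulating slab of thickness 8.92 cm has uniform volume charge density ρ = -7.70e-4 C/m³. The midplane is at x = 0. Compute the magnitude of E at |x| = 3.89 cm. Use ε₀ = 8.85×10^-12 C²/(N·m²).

By symmetry E is perpendicular to the slab. A Gaussian pillbox from −3.89 cm to +3.89 cm (face area A) lies entirely within the slab.
Q_enc = ρ·(2x)·A and flux = 2EA, so 2EA = 2ρxA/ε₀ ⇒ E = |ρ|x/ε₀.
E = (7.70×10^-4)(0.0389)/(8.85×10^-12) = 3.38×10^6 N/C.

3.38×10^6 V/m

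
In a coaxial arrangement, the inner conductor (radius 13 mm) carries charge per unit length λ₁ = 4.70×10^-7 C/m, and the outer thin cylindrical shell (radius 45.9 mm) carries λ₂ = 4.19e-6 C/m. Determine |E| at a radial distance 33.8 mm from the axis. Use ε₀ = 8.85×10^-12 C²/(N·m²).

By cylindrical symmetry E is radial; use a coaxial Gaussian cylinder of radius 33.8 mm and length L (between the conductors, 13 mm < r < 45.9 mm).
The shell at 45.9 mm lies outside the Gaussian surface, so λ_enc = λ₁ = 4.70e-7 C/m.
Since E is radial and uniform over the curved surface, Φ = E·2πrL = Q_enc/ε₀ = λ_enc L/ε₀.
E = |λ_enc|/(2πε₀r) = (4.70×10^-7)/(2π·8.85×10^-12·0.0338) = 2.50×10^5 N/C.

2.50×10^5 N/C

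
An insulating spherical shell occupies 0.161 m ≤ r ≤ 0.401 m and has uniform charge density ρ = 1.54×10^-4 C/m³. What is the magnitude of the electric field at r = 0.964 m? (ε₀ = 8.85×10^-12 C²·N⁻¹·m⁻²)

|E| ≈ 3.76e5 V/m

Take a concentric spherical Gaussian surface of radius r = 0.964 m (r > 0.401 m, enclosing the whole shell).
Q_enc = ρ·(4π/3)(b³ − a³) = (1.54×10^-4)·(4π/3)·((0.401)³ − (0.161)³) = 3.89×10^-5 C.
By Gauss's law, ∮E·dA = E·4πr² = Q_enc/ε₀.
E = |Q_enc|/(4πε₀r²) = (3.89×10^-5)/(4π·8.85×10^-12·(0.964)²) = 3.76e5 N/C.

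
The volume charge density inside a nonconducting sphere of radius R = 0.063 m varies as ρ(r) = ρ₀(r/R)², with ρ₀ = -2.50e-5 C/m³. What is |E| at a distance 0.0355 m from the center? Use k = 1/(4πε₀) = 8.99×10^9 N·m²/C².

Symmetry ⇒ E = E(r) r̂. Gaussian sphere of radius r = 0.0355 m (r < R).
Integrate the density: Q_enc = 4π ∫₀^r ρ₀(r'/R)^2 r'² dr' = 4πρ₀ r^5/(5·R²) = -8.926×10^-10 C.
Applying ∮E·dA = Q_enc/ε₀ with Φ = E(4πr²):
E = k|Q_enc|/r² = (8.99×10^9)(8.926×10^-10)/(0.0355)² = 6.37×10^3 N/C.

|E| = 6.37×10^3 N/C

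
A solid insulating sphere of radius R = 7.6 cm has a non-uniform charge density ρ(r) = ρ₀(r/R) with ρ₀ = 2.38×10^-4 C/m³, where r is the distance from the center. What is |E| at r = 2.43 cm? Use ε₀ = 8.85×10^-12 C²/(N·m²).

Use a concentric Gaussian sphere at r = 2.43 cm (r < R).
Q_enc = ∫₀^r ρ(r')·4πr'² dr' = (4πρ₀/R) ∫₀^r r'^3 dr' = 4πρ₀ r^4/(4·R) = 3.43×10^-9 C.
Since E is radial and uniform over the Gaussian sphere, Φ = E·4πr² = Q_enc/ε₀.
E = |Q_enc|/(4πε₀r²) = (3.43×10^-9)/(4π·8.85×10^-12·(0.0243)²) = 5.22×10^4 N/C.

E = 5.22e4 N/C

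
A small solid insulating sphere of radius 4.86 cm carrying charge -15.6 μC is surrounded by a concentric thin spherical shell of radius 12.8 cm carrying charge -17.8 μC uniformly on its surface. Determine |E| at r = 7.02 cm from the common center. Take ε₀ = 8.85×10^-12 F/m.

By spherical symmetry E is radial; choose a Gaussian sphere of radius r = 7.02 cm (between the bodies, 4.86 cm < r < 12.8 cm).
Only the inner charge is enclosed; the outer shell contributes nothing inside itself. Q_enc = -15.6 μC = -1.56e-5 C.
By Gauss's law, ∮E·dA = E·4πr² = Q_enc/ε₀.
E = |Q_enc|/(4πε₀r²) = (1.56×10^-5)/(4π·8.85×10^-12·(0.0702)²) = 2.85e7 N/C.

2.85e7 N/C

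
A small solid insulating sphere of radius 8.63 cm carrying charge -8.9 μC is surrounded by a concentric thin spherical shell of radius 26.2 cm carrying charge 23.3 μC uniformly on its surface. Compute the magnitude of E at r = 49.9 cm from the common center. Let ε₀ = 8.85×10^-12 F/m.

Symmetry ⇒ E = E(r) r̂. Gaussian sphere of radius r = 49.9 cm (r > 26.2 cm, enclosing both).
Q_enc = (-8.9 μC) + (23.3 μC) = 1.44×10^-5 C.
By Gauss's law, ∮E·dA = E·4πr² = Q_enc/ε₀.
E = |Q_enc|/(4πε₀r²) = (1.44e-5)/(4π·8.85×10^-12·(0.499)²) = 5.20×10^5 N/C.

|E| ≈ 5.20×10^5 N/C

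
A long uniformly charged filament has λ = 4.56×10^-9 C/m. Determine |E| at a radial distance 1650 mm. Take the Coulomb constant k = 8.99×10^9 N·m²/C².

|E| ≈ 49.7 N/C

Choose a coaxial cylinder of radius r = 1650 mm (arbitrary length L) as the Gaussian surface.
Q_enc = λL, so λ_enc = 4.56e-9 C/m.
Gauss's law: E·2πrL = λ_enc L/ε₀.
E = 2k|λ_enc|/r = 2(8.99×10^9)(4.56e-9)/(1.65) = 49.7 N/C.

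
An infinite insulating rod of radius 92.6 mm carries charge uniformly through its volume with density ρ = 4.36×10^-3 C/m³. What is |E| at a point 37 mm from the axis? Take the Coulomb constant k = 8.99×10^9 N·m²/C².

Coaxial Gaussian cylinder, radius r = 37 mm, length L (r < R).
Enclosed charge per unit length: λ_enc = ρ·πr² = (4.36×10^-3)π(0.037)² = 1.875×10^-5 C/m.
Since E is radial and uniform over the curved surface, Φ = E·2πrL = Q_enc/ε₀ = λ_enc L/ε₀.
E = 2k|λ_enc|/r = 2(8.99×10^9)(1.875e-5)/(0.037) = 9.11e6 N/C.

9.11e6 N/C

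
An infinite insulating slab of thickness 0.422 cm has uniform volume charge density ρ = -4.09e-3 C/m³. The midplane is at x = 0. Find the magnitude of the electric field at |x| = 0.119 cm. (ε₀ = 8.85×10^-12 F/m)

|E| ≈ 5.50e5 V/m

By symmetry E is perpendicular to the slab. A Gaussian pillbox from −0.119 cm to +0.119 cm (face area A) lies entirely within the slab.
Q_enc = ρ·(2x)·A and flux = 2EA, so 2EA = 2ρxA/ε₀ ⇒ E = |ρ|x/ε₀.
E = (4.09×10^-3)(0.00119)/(8.85×10^-12) = 5.50×10^5 N/C.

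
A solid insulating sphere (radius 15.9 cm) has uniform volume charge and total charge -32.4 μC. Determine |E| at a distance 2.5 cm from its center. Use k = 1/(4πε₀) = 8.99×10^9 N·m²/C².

|E| = 1.81×10^6 V/m

Use a concentric Gaussian sphere at r = 2.5 cm (r < R).
For a uniform sphere the enclosed fraction is (r/R)³, so Q_enc = (-32.4 μC)(0.025/0.159)³ = -1.259×10^-7 C.
Applying ∮E·dA = Q_enc/ε₀ with Φ = E(4πr²):
E = k|Q_enc|/r² = (8.99×10^9)(1.259e-7)/(0.025)² = 1.81e6 N/C.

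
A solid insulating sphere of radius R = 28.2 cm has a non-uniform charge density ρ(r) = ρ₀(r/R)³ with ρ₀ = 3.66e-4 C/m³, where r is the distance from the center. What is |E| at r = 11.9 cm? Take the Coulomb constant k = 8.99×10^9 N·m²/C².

E ≈ 6.16×10^4 V/m

By spherical symmetry E is radial; choose a Gaussian sphere of radius r = 11.9 cm (r < R).
Q_enc = ∫₀^r ρ(r')·4πr'² dr' = (4πρ₀/R³) ∫₀^r r'^5 dr' = 4πρ₀ r^6/(6·R³) = 9.707×10^-8 C.
By Gauss's law, ∮E·dA = E·4πr² = Q_enc/ε₀.
E = k|Q_enc|/r² = (8.99×10^9)(9.707e-8)/(0.119)² = 6.16e4 N/C.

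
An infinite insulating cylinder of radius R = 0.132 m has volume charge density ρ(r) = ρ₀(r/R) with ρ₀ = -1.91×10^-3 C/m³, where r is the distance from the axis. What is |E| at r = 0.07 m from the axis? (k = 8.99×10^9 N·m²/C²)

|E| ≈ 2.67e6 N/C

By cylindrical symmetry E is radial; use a coaxial Gaussian cylinder of radius 0.07 m and length L (r < R).
Integrating ρ over the cross-section to radius r: λ_enc = (2πρ₀/R) ∫₀^r r'^2 dr' = 2πρ₀ r^3/(3·R) = -1.039×10^-5 C/m.
Applying ∮E·dA = Q_enc/ε₀ with the end caps contributing no flux:
E = 2k|λ_enc|/r = 2(8.99×10^9)(1.039×10^-5)/(0.07) = 2.67×10^6 N/C.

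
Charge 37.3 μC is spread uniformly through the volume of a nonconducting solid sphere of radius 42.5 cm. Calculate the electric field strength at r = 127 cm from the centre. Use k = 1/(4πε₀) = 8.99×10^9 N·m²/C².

By spherical symmetry E is radial; choose a Gaussian sphere of radius r = 127 cm (r > R, so the entire charge is enclosed).
Q_enc = 37.3 μC = 3.73×10^-5 C.
Gauss's law: E·4πr² = Q_enc/ε₀.
E = k|Q_enc|/r² = (8.99×10^9)(3.73e-5)/(1.27)² = 2.08×10^5 N/C.

E ≈ 2.08e5 V/m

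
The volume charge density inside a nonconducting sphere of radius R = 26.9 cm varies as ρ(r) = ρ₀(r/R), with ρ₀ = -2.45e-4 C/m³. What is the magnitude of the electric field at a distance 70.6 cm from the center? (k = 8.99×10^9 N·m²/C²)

E = 2.70×10^5 N/C

Take a concentric spherical Gaussian surface of radius r = 70.6 cm (r > R, all charge enclosed).
Q_enc = 4π ∫₀^R ρ₀(r'/R)^1 r'² dr' = 4πρ₀R³/4 = -1.498×10^-5 C.
Applying ∮E·dA = Q_enc/ε₀ with Φ = E(4πr²):
E = k|Q_enc|/r² = (8.99×10^9)(1.498×10^-5)/(0.706)² = 2.70×10^5 N/C.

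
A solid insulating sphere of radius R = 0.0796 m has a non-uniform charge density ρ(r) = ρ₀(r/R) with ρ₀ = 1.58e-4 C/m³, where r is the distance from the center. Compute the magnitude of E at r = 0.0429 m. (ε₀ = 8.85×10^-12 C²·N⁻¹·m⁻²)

1.03×10^5 N/C

By spherical symmetry E is radial; choose a Gaussian sphere of radius r = 0.0429 m (r < R).
Q_enc = ∫₀^r ρ(r')·4πr'² dr' = (4πρ₀/R) ∫₀^r r'^3 dr' = 4πρ₀ r^4/(4·R) = 2.112×10^-8 C.
By Gauss's law, ∮E·dA = E·4πr² = Q_enc/ε₀.
E = |Q_enc|/(4πε₀r²) = (2.112×10^-8)/(4π·8.85×10^-12·(0.0429)²) = 1.03e5 N/C.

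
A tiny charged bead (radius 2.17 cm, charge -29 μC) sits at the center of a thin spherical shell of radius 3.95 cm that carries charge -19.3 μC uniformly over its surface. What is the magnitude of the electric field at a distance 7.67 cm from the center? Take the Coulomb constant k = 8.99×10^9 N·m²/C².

Use a concentric Gaussian sphere at r = 7.67 cm (r > 3.95 cm, enclosing both).
Q_enc = (-29 μC) + (-19.3 μC) = -4.83e-5 C.
Gauss's law: E·4πr² = Q_enc/ε₀.
E = k|Q_enc|/r² = (8.99×10^9)(4.83×10^-5)/(0.0767)² = 7.38×10^7 N/C.

7.38e7 V/m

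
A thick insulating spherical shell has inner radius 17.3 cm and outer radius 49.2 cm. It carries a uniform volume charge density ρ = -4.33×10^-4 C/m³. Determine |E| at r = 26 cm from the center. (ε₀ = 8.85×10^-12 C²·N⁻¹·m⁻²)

2.99×10^6 N/C

Symmetry ⇒ E = E(r) r̂. Gaussian sphere of radius r = 26 cm (within the shell material, 17.3 cm < r < 49.2 cm).
Enclosed charge is the volume from a to r: Q_enc = (4π/3)ρ(r³ − a³) = -2.249×10^-5 C.
By Gauss's law, ∮E·dA = E·4πr² = Q_enc/ε₀.
E = |Q_enc|/(4πε₀r²) = (2.249×10^-5)/(4π·8.85×10^-12·(0.26)²) = 2.99×10^6 N/C.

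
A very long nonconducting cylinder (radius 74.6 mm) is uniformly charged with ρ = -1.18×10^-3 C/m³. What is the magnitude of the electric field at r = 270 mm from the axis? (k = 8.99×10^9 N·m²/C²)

Coaxial Gaussian cylinder, radius r = 270 mm, length L (r > 74.6 mm, full cross-section enclosed).
λ_enc = ρ·πR² = (-1.18e-3)π(0.0746)² = -2.063e-5 C/m.
Applying ∮E·dA = Q_enc/ε₀ with the end caps contributing no flux:
E = 2k|λ_enc|/r = 2(8.99×10^9)(2.063×10^-5)/(0.27) = 1.37e6 N/C.

1.37×10^6 N/C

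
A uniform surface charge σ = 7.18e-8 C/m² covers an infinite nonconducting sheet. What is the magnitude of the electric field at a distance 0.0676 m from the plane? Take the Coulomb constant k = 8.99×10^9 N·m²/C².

By planar symmetry E is perpendicular to the sheet and uniform; use a Gaussian pillbox with flat faces of area A on each side of the sheet.
Only the two end caps contribute flux: Φ = 2EA. With Q_enc = σA, Gauss's law gives E = |σ|/(2ε₀).
E = 2πk|σ| = 2π(8.99×10^9)(7.18e-8) = 4.06×10^3 N/C.

|E| = 4.06e3 V/m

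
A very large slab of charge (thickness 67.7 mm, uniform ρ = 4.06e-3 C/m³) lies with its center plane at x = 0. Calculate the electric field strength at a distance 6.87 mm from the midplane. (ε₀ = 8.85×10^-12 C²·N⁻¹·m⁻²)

By symmetry E is perpendicular to the slab. A Gaussian pillbox from −6.87 mm to +6.87 mm (face area A) lies entirely within the slab.
Q_enc = ρ·(2x)·A and flux = 2EA, so 2EA = 2ρxA/ε₀ ⇒ E = |ρ|x/ε₀.
E = (4.06e-3)(0.00687)/(8.85×10^-12) = 3.15×10^6 N/C.

|E| ≈ 3.15×10^6 N/C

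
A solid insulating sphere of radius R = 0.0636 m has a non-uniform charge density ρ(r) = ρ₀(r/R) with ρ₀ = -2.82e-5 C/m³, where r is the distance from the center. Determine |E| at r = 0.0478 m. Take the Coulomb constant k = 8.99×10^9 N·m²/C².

By spherical symmetry E is radial; choose a Gaussian sphere of radius r = 0.0478 m (r < R).
Integrate the density: Q_enc = 4π ∫₀^r ρ₀(r'/R)^1 r'² dr' = 4πρ₀ r^4/(4·R) = -7.272e-9 C.
Gauss's law: E·4πr² = Q_enc/ε₀.
E = k|Q_enc|/r² = (8.99×10^9)(7.272×10^-9)/(0.0478)² = 2.86×10^4 N/C.

E ≈ 2.86×10^4 V/m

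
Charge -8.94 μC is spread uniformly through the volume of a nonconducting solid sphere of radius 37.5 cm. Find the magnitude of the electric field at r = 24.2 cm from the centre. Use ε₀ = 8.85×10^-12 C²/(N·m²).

By spherical symmetry E is radial; choose a Gaussian sphere of radius r = 24.2 cm (r < R).
For a uniform sphere the enclosed fraction is (r/R)³, so Q_enc = (-8.94 μC)(0.242/0.375)³ = -2.403×10^-6 C.
By Gauss's law, ∮E·dA = E·4πr² = Q_enc/ε₀.
E = |Q_enc|/(4πε₀r²) = (2.403e-6)/(4π·8.85×10^-12·(0.242)²) = 3.69×10^5 N/C.

E ≈ 3.69×10^5 N/C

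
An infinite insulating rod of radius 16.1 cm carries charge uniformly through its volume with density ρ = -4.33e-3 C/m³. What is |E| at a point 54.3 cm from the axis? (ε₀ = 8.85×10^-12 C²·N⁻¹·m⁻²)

Coaxial Gaussian cylinder, radius r = 54.3 cm, length L (r > 16.1 cm, full cross-section enclosed).
λ_enc = ρ·πR² = (-4.33e-3)π(0.161)² = -3.526e-4 C/m.
Since E is radial and uniform over the curved surface, Φ = E·2πrL = Q_enc/ε₀ = λ_enc L/ε₀.
E = |λ_enc|/(2πε₀r) = (3.526×10^-4)/(2π·8.85×10^-12·0.543) = 1.17×10^7 N/C.

1.17×10^7 N/C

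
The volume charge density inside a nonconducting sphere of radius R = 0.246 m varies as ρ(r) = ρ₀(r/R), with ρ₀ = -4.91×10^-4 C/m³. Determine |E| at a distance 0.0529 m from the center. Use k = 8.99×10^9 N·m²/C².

|E| ≈ 1.58e5 N/C

By spherical symmetry E is radial; choose a Gaussian sphere of radius r = 0.0529 m (r < R).
Q_enc = ∫₀^r ρ(r')·4πr'² dr' = (4πρ₀/R) ∫₀^r r'^3 dr' = 4πρ₀ r^4/(4·R) = -4.91×10^-8 C.
Since E is radial and uniform over the Gaussian sphere, Φ = E·4πr² = Q_enc/ε₀.
E = k|Q_enc|/r² = (8.99×10^9)(4.91e-8)/(0.0529)² = 1.58×10^5 N/C.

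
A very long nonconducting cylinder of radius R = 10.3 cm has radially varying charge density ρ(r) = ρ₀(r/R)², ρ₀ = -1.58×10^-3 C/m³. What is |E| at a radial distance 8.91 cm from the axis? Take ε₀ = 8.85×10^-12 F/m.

Coaxial Gaussian cylinder, radius r = 8.91 cm, length L (r < R).
Integrating ρ over the cross-section to radius r: λ_enc = (2πρ₀/R²) ∫₀^r r'^3 dr' = 2πρ₀ r^4/(4·R²) = -1.474×10^-5 C/m.
Gauss's law: E·2πrL = λ_enc L/ε₀.
E = |λ_enc|/(2πε₀r) = (1.474×10^-5)/(2π·8.85×10^-12·0.0891) = 2.98×10^6 N/C.

E = 2.98×10^6 V/m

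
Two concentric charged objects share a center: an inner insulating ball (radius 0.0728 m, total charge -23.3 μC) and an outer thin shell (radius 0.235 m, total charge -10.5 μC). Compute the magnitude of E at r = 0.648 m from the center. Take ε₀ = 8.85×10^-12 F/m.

E = 7.24×10^5 N/C

By spherical symmetry E is radial; choose a Gaussian sphere of radius r = 0.648 m (r > 0.235 m, enclosing both).
Q_enc = (-23.3 μC) + (-10.5 μC) = -3.38×10^-5 C.
By Gauss's law, ∮E·dA = E·4πr² = Q_enc/ε₀.
E = |Q_enc|/(4πε₀r²) = (3.38e-5)/(4π·8.85×10^-12·(0.648)²) = 7.24×10^5 N/C.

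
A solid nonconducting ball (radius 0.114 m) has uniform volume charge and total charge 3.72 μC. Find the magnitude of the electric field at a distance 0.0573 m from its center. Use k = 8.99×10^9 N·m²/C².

Symmetry ⇒ E = E(r) r̂. Gaussian sphere of radius r = 0.0573 m (r < R).
For a uniform sphere the enclosed fraction is (r/R)³, so Q_enc = (3.72 μC)(0.0573/0.114)³ = 4.724e-7 C.
Gauss's law: E·4πr² = Q_enc/ε₀.
E = k|Q_enc|/r² = (8.99×10^9)(4.724e-7)/(0.0573)² = 1.29×10^6 N/C.

1.29×10^6 V/m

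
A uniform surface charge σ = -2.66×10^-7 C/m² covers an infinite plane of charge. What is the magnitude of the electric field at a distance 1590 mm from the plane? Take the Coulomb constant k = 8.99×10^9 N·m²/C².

|E| ≈ 1.50×10^4 V/m

The symmetry is planar: E is normal to the sheet and the same magnitude on both sides. Take a pillbox straddling the sheet with end-cap area A.
Flux Φ = 2EA and Q_enc = σA, so 2EA = σA/ε₀ ⇒ E = |σ|/(2ε₀), independent of distance.
E = 2πk|σ| = 2π(8.99×10^9)(2.66e-7) = 1.50×10^4 N/C.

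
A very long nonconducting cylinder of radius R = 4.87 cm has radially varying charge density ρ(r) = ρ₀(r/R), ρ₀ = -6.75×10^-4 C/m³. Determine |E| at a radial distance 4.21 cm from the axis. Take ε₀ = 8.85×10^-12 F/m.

Take a coaxial cylindrical Gaussian surface of radius r = 4.21 cm and length L (r < R).
Integrating ρ over the cross-section to radius r: λ_enc = (2πρ₀/R) ∫₀^r r'^2 dr' = 2πρ₀ r^3/(3·R) = -2.166×10^-6 C/m.
Applying ∮E·dA = Q_enc/ε₀ with the end caps contributing no flux:
E = |λ_enc|/(2πε₀r) = (2.166×10^-6)/(2π·8.85×10^-12·0.0421) = 9.25×10^5 N/C.

E ≈ 9.25×10^5 N/C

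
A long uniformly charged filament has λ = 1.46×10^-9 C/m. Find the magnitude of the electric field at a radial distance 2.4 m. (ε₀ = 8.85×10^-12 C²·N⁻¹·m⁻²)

E = 10.9 N/C

Coaxial Gaussian cylinder, radius r = 2.4 m, length L.
Q_enc = λL, so λ_enc = 1.46×10^-9 C/m.
By Gauss's law (flux through the curved wall only), E·2πrL = λ_enc L/ε₀.
E = |λ_enc|/(2πε₀r) = (1.46×10^-9)/(2π·8.85×10^-12·2.4) = 10.9 N/C.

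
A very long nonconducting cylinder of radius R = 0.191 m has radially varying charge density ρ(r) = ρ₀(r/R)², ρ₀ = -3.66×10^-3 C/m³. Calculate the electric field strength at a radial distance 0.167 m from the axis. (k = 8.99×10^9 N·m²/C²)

Coaxial Gaussian cylinder, radius r = 0.167 m, length L (r < R).
Integrating ρ over the cross-section to radius r: λ_enc = (2πρ₀/R²) ∫₀^r r'^3 dr' = 2πρ₀ r^4/(4·R²) = -1.226e-4 C/m.
Since E is radial and uniform over the curved surface, Φ = E·2πrL = Q_enc/ε₀ = λ_enc L/ε₀.
E = 2k|λ_enc|/r = 2(8.99×10^9)(1.226e-4)/(0.167) = 1.32×10^7 N/C.

1.32×10^7 N/C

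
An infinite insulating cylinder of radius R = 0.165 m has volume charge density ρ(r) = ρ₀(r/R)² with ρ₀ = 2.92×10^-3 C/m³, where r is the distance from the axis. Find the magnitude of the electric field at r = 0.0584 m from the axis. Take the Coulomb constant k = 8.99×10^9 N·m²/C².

6.03×10^5 N/C

Choose a coaxial cylinder of radius r = 0.0584 m (arbitrary length L) as the Gaussian surface (r < R).
Integrating ρ over the cross-section to radius r: λ_enc = (2πρ₀/R²) ∫₀^r r'^3 dr' = 2πρ₀ r^4/(4·R²) = 1.96e-6 C/m.
By Gauss's law (flux through the curved wall only), E·2πrL = λ_enc L/ε₀.
E = 2k|λ_enc|/r = 2(8.99×10^9)(1.96×10^-6)/(0.0584) = 6.03×10^5 N/C.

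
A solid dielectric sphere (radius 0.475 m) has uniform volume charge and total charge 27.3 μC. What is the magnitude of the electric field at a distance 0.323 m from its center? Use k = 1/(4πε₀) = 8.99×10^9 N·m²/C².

7.40×10^5 N/C

Use a concentric Gaussian sphere at r = 0.323 m (r < R).
Only the charge within r is enclosed: Q_enc = Q·(r/R)³ = (27.3 μC)·(0.323 m/0.475 m)³ = 8.584×10^-6 C.
Since E is radial and uniform over the Gaussian sphere, Φ = E·4πr² = Q_enc/ε₀.
E = k|Q_enc|/r² = (8.99×10^9)(8.584×10^-6)/(0.323)² = 7.40e5 N/C.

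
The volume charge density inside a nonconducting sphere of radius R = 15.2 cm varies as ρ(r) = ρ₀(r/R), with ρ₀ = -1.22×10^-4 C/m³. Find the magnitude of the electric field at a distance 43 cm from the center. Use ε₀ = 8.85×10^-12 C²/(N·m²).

Symmetry ⇒ E = E(r) r̂. Gaussian sphere of radius r = 43 cm (r > R, all charge enclosed).
Q_enc = 4π ∫₀^R ρ₀(r'/R)^1 r'² dr' = 4πρ₀R³/4 = -1.346e-6 C.
Gauss's law: E·4πr² = Q_enc/ε₀.
E = |Q_enc|/(4πε₀r²) = (1.346×10^-6)/(4π·8.85×10^-12·(0.43)²) = 6.55×10^4 N/C.

|E| ≈ 6.55e4 N/C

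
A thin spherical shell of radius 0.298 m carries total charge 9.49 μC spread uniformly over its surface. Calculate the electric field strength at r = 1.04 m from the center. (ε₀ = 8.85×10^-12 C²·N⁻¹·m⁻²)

E = 7.89×10^4 N/C

Symmetry ⇒ E = E(r) r̂. Gaussian sphere of radius r = 1.04 m (r > 0.298 m).
The entire shell is enclosed: Q_enc = 9.49×10^-6 C.
Gauss's law: E·4πr² = Q_enc/ε₀.
E = |Q_enc|/(4πε₀r²) = (9.49×10^-6)/(4π·8.85×10^-12·(1.04)²) = 7.89e4 N/C.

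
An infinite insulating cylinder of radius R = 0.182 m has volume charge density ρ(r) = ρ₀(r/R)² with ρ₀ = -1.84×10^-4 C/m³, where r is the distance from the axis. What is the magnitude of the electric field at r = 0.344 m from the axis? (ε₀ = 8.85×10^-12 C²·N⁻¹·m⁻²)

5.00×10^5 N/C

Coaxial Gaussian cylinder, radius r = 0.344 m, length L (r > R, full charge per length enclosed).
λ_enc = 2π ∫₀^R ρ₀(r'/R)^2 r' dr' = 2πρ₀R²/4 = -9.574×10^-6 C/m.
Since E is radial and uniform over the curved surface, Φ = E·2πrL = Q_enc/ε₀ = λ_enc L/ε₀.
E = |λ_enc|/(2πε₀r) = (9.574×10^-6)/(2π·8.85×10^-12·0.344) = 5.00×10^5 N/C.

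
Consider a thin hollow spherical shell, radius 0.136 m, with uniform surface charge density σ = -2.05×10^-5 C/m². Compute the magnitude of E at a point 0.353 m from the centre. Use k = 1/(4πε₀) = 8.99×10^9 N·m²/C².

3.44e5 N/C

By spherical symmetry E is radial; choose a Gaussian sphere of radius r = 0.353 m (r > 0.136 m).
The entire shell is enclosed: Q_enc = σ·4πR² = (-2.05×10^-5)·4π·(0.136)² = -4.765×10^-6 C.
By Gauss's law, ∮E·dA = E·4πr² = Q_enc/ε₀.
E = k|Q_enc|/r² = (8.99×10^9)(4.765×10^-6)/(0.353)² = 3.44×10^5 N/C.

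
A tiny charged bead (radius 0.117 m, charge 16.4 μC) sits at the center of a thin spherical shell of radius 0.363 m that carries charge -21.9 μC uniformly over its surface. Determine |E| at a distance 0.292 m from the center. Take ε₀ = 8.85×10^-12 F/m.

By spherical symmetry E is radial; choose a Gaussian sphere of radius r = 0.292 m (between the bodies, 0.117 m < r < 0.363 m).
The shell at 0.363 m lies outside the Gaussian surface, so Q_enc = 16.4 μC = 1.64e-5 C.
Gauss's law: E·4πr² = Q_enc/ε₀.
E = |Q_enc|/(4πε₀r²) = (1.64×10^-5)/(4π·8.85×10^-12·(0.292)²) = 1.73×10^6 N/C.

|E| ≈ 1.73e6 N/C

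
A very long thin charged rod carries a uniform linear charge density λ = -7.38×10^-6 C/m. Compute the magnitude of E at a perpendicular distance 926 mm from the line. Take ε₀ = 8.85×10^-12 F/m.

E ≈ 1.43e5 N/C

Coaxial Gaussian cylinder, radius r = 926 mm, length L.
Q_enc = λL, so λ_enc = -7.38e-6 C/m.
Gauss's law: E·2πrL = λ_enc L/ε₀.
E = |λ_enc|/(2πε₀r) = (7.38×10^-6)/(2π·8.85×10^-12·0.926) = 1.43×10^5 N/C.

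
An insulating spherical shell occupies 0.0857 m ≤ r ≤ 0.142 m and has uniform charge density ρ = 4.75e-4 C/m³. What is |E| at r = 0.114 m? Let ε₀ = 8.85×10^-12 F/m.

Symmetry ⇒ E = E(r) r̂. Gaussian sphere of radius r = 0.114 m (within the shell material, 0.0857 m < r < 0.142 m).
Enclosed charge is the volume from a to r: Q_enc = (4π/3)ρ(r³ − a³) = 1.695×10^-6 C.
Gauss's law: E·4πr² = Q_enc/ε₀.
E = |Q_enc|/(4πε₀r²) = (1.695×10^-6)/(4π·8.85×10^-12·(0.114)²) = 1.17×10^6 N/C.

1.17×10^6 N/C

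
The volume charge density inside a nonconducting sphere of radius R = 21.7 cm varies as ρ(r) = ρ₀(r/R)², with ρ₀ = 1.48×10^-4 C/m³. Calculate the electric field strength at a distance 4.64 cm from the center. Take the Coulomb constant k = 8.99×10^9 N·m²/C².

7.09e3 N/C

Take a concentric spherical Gaussian surface of radius r = 4.64 cm (r < R).
Integrate the density: Q_enc = 4π ∫₀^r ρ₀(r'/R)^2 r'² dr' = 4πρ₀ r^5/(5·R²) = 1.699×10^-9 C.
Gauss's law: E·4πr² = Q_enc/ε₀.
E = k|Q_enc|/r² = (8.99×10^9)(1.699e-9)/(0.0464)² = 7.09×10^3 N/C.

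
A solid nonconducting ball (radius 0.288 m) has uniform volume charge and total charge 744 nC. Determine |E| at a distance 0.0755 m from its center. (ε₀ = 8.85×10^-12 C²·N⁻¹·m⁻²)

By spherical symmetry E is radial; choose a Gaussian sphere of radius r = 0.0755 m (r < R).
For a uniform sphere the enclosed fraction is (r/R)³, so Q_enc = (744 nC)(0.0755/0.288)³ = 1.34×10^-8 C.
Applying ∮E·dA = Q_enc/ε₀ with Φ = E(4πr²):
E = |Q_enc|/(4πε₀r²) = (1.34e-8)/(4π·8.85×10^-12·(0.0755)²) = 2.11×10^4 N/C.

2.11e4 N/C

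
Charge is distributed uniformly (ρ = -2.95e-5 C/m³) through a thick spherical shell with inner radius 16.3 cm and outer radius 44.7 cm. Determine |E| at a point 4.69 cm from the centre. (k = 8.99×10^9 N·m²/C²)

E = 0

Take a concentric spherical Gaussian surface of radius r = 4.69 cm (r < 16.3 cm, inside the empty cavity).
Q_enc = 0 (all charge lies at larger r); Gauss's law gives E = 0.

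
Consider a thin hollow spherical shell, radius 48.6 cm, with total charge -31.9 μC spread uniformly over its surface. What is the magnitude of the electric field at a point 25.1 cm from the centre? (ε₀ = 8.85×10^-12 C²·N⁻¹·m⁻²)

By spherical symmetry E is radial; choose a Gaussian sphere of radius r = 25.1 cm (inside the shell, r < 48.6 cm).
All the charge is outside the Gaussian surface: Q_enc = 0, hence E = 0 everywhere inside the shell.

E = 0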